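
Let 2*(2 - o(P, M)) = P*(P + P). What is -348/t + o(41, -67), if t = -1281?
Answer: -716817/427 ≈ -1678.7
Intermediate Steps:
o(P, M) = 2 - P² (o(P, M) = 2 - P*(P + P)/2 = 2 - P*2*P/2 = 2 - P²)
-348/t + o(41, -67) = -348/(-1281) + (2 - 1*41²) = -348*(-1/1281) + (2 - 1*1681) = 116/427 + (2 - 1681) = 116/427 - 1679 = -716817/427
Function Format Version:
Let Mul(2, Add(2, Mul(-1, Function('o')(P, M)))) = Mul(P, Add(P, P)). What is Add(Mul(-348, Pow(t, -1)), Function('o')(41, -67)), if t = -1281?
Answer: Rational(-716817, 427) ≈ -1678.7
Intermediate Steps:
Function('o')(P, M) = Add(2, Mul(-1, Pow(P, 2))) (Function('o')(P, M) = Add(2, Mul(Rational(-1, 2), Mul(P, Add(P, P)))) = Add(2, Mul(Rational(-1, 2), Mul(P, Mul(2, P)))) = Add(2, Mul(Rational(-1, 2), Mul(2, Pow(P, 2)))) = Add(2, Mul(-1, Pow(P, 2))))
Add(Mul(-348, Pow(t, -1)), Function('o')(41, -67)) = Add(Mul(-348, Pow(-1281, -1)), Add(2, Mul(-1, Pow(41, 2)))) = Add(Mul(-348, Rational(-1, 1281)), Add(2, Mul(-1, 1681))) = Add(Rational(116, 427), Add(2, -1681)) = Add(Rational(116, 427), -1679) = Rational(-716817, 427)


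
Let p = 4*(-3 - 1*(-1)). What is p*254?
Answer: -2032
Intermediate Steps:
p = -8 (p = 4*(-3 + 1) = 4*(-2) = -8)
p*254 = -8*254 = -2032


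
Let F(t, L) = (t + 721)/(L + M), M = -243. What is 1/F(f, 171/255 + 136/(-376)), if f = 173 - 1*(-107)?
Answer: -88141/363545 ≈ -0.24245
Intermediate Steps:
f = 280 (f = 173 + 107 = 280)
F(t, L) = (721 + t)/(-243 + L) (F(t, L) = (t + 721)/(L - 243) = (721 + t)/(-243 + L))
1/F(f, 171/255 + 136/(-376)) = 1/((721 + 280)/(-243 + (171/255 + 136/(-376)))) = 1/(1001/(-243 + (171*(1/255) + 136*(-1/376)))) = 1/(1001/(-243 + (57/85 - 17/47))) = 1/(1001/(-243 + 1234/3995)) = 1/(1001/(-969551/3995)) = 1/(-3995/969551*1001) = 1/(-363545/88141) = -88141/363545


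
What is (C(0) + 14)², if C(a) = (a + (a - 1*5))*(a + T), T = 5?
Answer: 121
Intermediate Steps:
C(a) = (-5 + 2*a)*(5 + a) (C(a) = (a + (a - 1*5))*(a + 5) = (a + (a - 5))*(5 + a) = (a + (-5 + a))*(5 + a) = (-5 + 2*a)*(5 + a))
(C(0) + 14)² = ((-25 + 2*0² + 5*0) + 14)² = ((-25 + 2*0 + 0) + 14)² = ((-25 + 0 + 0) + 14)² = (-25 + 14)² = (-11)² = 121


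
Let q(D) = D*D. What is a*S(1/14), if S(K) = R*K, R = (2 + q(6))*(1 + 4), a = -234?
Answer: -22230/7 ≈ -3175.7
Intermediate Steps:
q(D) = D²
R = 190 (R = (2 + 6²)*(1 + 4) = (2 + 36)*5 = 38*5 = 190)
S(K) = 190*K
a*S(1/14) = -44460/14 = -234*95/7 = -22230/7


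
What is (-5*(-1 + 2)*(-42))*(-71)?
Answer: -14910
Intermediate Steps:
(-5*(-1 + 2)*(-42))*(-71) = (-5*1*(-42))*(-71) = -5*(-42)*(-71) = 210*(-71) = -14910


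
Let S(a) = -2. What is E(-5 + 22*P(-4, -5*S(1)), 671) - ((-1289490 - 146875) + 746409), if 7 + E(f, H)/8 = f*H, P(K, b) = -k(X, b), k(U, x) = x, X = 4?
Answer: -517900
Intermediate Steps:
P(K, b) = -b
E(f, H) = -56 + 8*H*f (E(f, H) = -56 + 8*(f*H) = -56 + 8*(H*f) = -56 + 8*H*f)
E(-5 + 22*P(-4, -5*S(1)), 671) - ((-1289490 - 146875) + 746409) = (-56 + 8*671*(-5 + 22*(-(-5)*(-2)))) - ((-1289490 - 146875) + 746409) = (-56 + 8*671*(-5 + 22*(-1*10))) - (-1436365 + 746409) = (-56 + 8*671*(-5 + 22*(-10))) - 1*(-689956) = (-56 + 8*671*(-5 - 220)) + 689956 = (-56 + 8*671*(-225)) + 689956 = (-56 - 1207800) + 689956 = -1207856 + 689956 = -517900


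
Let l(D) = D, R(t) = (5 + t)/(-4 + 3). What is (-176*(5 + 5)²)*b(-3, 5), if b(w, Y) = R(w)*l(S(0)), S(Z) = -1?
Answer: -35200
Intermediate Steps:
R(t) = -5 - t (R(t) = (5 + t)/(-1) = (5 + t)*(-1) = -5 - t)
b(w, Y) = 5 + w (b(w, Y) = (-5 - w)*(-1) = 5 + w)
(-176*(5 + 5)²)*b(-3, 5) = (-176*(5 + 5)²)*(5 - 3) = -176*10²*2 = -176*100*2 = -17600*2 = -35200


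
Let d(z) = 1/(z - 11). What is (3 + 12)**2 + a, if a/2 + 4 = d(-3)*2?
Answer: 1517/7 ≈ 216.71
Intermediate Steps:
d(z) = 1/(-11 + z)
a = -58/7 (a = -8 + 2*(2/(-11 - 3)) = -8 + 2*(2/(-14)) = -8 + 2*(-1/14*2) = -8 + 2*(-1/7) = -8 - 2/7 = -58/7 ≈ -8.2857)
(3 + 12)**2 + a = (3 + 12)**2 - 58/7 = 15**2 - 58/7 = 225 - 58/7 = 1517/7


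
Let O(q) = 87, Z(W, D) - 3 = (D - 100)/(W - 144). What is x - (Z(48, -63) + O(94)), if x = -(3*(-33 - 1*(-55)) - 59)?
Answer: -9475/96 ≈ -98.698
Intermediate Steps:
Z(W, D) = 3 + (-100 + D)/(-144 + W) (Z(W, D) = 3 + (D - 100)/(W - 144) = 3 + (-100 + D)/(-144 + W))
x = -7 (x = -(3*(-33 + 55) - 59) = -(3*22 - 59) = -(66 - 59) = -1*7 = -7)
x - (Z(48, -63) + O(94)) = -7 - ((-532 - 63 + 3*48)/(-144 + 48) + 87) = -7 - ((-532 - 63 + 144)/(-96) + 87) = -7 - (-1/96*(-451) + 87) = -7 - (451/96 + 87) = -7 - 1*8803/96 = -7 - 8803/96 = -9475/96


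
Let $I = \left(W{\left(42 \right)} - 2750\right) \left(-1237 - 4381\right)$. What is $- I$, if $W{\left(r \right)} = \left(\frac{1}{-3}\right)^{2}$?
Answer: $- \frac{139039882}{9} \approx -1.5449 \cdot 10^{7}$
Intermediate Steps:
$W{\left(r \right)} = \frac{1}{9}$ ($W{\left(r \right)} = \left(- \frac{1}{3}\right)^{2} = \frac{1}{9}$)
$I = \frac{139039882}{9}$ ($I = \left(\frac{1}{9} - 2750\right) \left(-1237 - 4381\right) = \left(- \frac{24749}{9}\right) \left(-5618\right) = \frac{139039882}{9} \approx 1.5449 \cdot 10^{7}$)
$- I = \left(-1\right) \frac{139039882}{9} = - \frac{139039882}{9}$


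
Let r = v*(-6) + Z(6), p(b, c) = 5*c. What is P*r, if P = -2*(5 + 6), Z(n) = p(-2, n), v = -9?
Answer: -1848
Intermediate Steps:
Z(n) = 5*n
P = -22 (P = -2*11 = -22)
r = 84 (r = -9*(-6) + 5*6 = 54 + 30 = 84)
P*r = -22*84 = -1848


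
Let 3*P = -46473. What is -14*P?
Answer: 216874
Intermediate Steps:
P = -15491 (P = (1/3)*(-46473) = -15491)
-14*P = -14*(-15491) = 216874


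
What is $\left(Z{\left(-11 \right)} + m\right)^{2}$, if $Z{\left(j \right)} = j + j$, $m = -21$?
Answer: $1849$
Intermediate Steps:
$Z{\left(j \right)} = 2 j$
$\left(Z{\left(-11 \right)} + m\right)^{2} = \left(2 \left(-11\right) - 21\right)^{2} = \left(-22 - 21\right)^{2} = \left(-43\right)^{2} = 1849$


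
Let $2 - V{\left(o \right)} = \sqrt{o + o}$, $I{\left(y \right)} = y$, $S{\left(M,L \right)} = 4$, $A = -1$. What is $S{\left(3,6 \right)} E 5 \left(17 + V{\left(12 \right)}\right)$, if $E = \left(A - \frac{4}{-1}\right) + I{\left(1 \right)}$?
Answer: $1520 - 160 \sqrt{6} \approx 1128.1$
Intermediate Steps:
$E = 4$ ($E = \left(-1 - \frac{4}{-1}\right) + 1 = \left(-1 - -4\right) + 1 = \left(-1 + 4\right) + 1 = 3 + 1 = 4$)
$V{\left(o \right)} = 2 - \sqrt{2} \sqrt{o}$ ($V{\left(o \right)} = 2 - \sqrt{o + o} = 2 - \sqrt{2 o} = 2 - \sqrt{2} \sqrt{o}$)
$S{\left(3,6 \right)} E 5 \left(17 + V{\left(12 \right)}\right) = 4 \cdot 4 \cdot 5 \left(17 + \left(2 - \sqrt{2} \sqrt{12}\right)\right) = 16 \cdot 5 \left(17 + \left(2 - \sqrt{2} \cdot 2 \sqrt{3}\right)\right) = 80 \left(17 + \left(2 - 2 \sqrt{6}\right)\right) = 80 \left(19 - 2 \sqrt{6}\right) = 1520 - 160 \sqrt{6}$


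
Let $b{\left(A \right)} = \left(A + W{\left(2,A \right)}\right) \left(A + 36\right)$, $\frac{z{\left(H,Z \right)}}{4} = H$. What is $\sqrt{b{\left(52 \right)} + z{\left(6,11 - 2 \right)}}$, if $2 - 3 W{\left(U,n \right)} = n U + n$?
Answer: $\frac{2 \sqrt{186}}{3} \approx 9.0921$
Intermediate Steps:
$z{\left(H,Z \right)} = 4 H$
$W{\left(U,n \right)} = \frac{2}{3} - \frac{n}{3} - \frac{U n}{3}$ ($W{\left(U,n \right)} = \frac{2}{3} - \frac{n U + n}{3} = \frac{2}{3} - \frac{U n + n}{3} = \frac{2}{3} - \frac{n + U n}{3} = \frac{2}{3} - \left(\frac{n}{3} + \frac{U n}{3}\right) = \frac{2}{3} - \frac{n}{3} - \frac{U n}{3}$)
$b{\left(A \right)} = 24 + \frac{2 A}{3}$ ($b{\left(A \right)} = \left(A - \left(- \frac{2}{3} + A\right)\right) \left(A + 36\right) = \left(A - \left(- \frac{2}{3} + A\right)\right) \left(36 + A\right) = \frac{2 \left(36 + A\right)}{3} = 24 + \frac{2 A}{3}$)
$\sqrt{b{\left(52 \right)} + z{\left(6,11 - 2 \right)}} = \sqrt{\left(24 + \frac{2}{3} \cdot 52\right) + 4 \cdot 6} = \sqrt{\left(24 + \frac{104}{3}\right) + 24} = \sqrt{\frac{176}{3} + 24} = \sqrt{\frac{248}{3}} = \frac{2 \sqrt{186}}{3}$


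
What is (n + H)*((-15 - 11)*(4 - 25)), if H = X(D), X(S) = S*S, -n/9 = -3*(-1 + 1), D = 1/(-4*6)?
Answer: 91/96 ≈ 0.94792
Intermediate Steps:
D = -1/24 (D = -¼*⅙ = -1/24 ≈ -0.041667)
n = 0 (n = -(-27)*(-1 + 1) = -(-27)*0 = -9*0 = 0)
X(S) = S²
H = 1/576 (H = (-1/24)² = 1/576 ≈ 0.0017361)
(n + H)*((-15 - 11)*(4 - 25)) = (0 + 1/576)*((-15 - 11)*(4 - 25)) = (-26*(-21))/576 = (1/576)*546 = 91/96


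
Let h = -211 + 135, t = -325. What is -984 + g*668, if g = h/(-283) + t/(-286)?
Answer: -141694/3113 ≈ -45.517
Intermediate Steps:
h = -76
g = 8747/6226 (g = -76/(-283) - 325/(-286) = -76*(-1/283) - 325*(-1/286) = 76/283 + 25/22 = 8747/6226 ≈ 1.4049)
-984 + g*668 = -984 + (8747/6226)*668 = -984 + 2921498/3113 = -141694/3113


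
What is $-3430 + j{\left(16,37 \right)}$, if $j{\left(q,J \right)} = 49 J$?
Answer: $-1617$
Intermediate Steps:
$-3430 + j{\left(16,37 \right)} = -3430 + 49 \cdot 37 = -3430 + 1813 = -1617$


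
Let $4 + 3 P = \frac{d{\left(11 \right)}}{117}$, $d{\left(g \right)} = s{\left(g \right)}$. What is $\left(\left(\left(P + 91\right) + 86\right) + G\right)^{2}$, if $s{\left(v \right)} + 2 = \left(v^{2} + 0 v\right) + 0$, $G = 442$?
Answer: $\frac{47054286400}{123201} \approx 3.8193 \cdot 10^{5}$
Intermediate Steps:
$s{\left(v \right)} = -2 + v^{2}$ ($s{\left(v \right)} = -2 + \left(\left(v^{2} + 0 v\right) + 0\right) = -2 + \left(\left(v^{2} + 0\right) + 0\right) = -2 + \left(v^{2} + 0\right) = -2 + v^{2}$)
$d{\left(g \right)} = -2 + g^{2}$
$P = - \frac{349}{351}$ ($P = - \frac{4}{3} + \frac{\left(-2 + 11^{2}\right) \frac{1}{117}}{3} = - \frac{4}{3} + \frac{\left(-2 + 121\right) \frac{1}{117}}{3} = - \frac{4}{3} + \frac{119 \cdot \frac{1}{117}}{3} = - \frac{4}{3} + \frac{1}{3} \cdot \frac{119}{117} = - \frac{4}{3} + \frac{119}{351} = - \frac{349}{351} \approx -0.9943$)
$\left(\left(\left(P + 91\right) + 86\right) + G\right)^{2} = \left(\left(\left(- \frac{349}{351} + 91\right) + 86\right) + 442\right)^{2} = \left(\left(\frac{31592}{351} + 86\right) + 442\right)^{2} = \left(\frac{61778}{351} + 442\right)^{2} = \left(\frac{216920}{351}\right)^{2} = \frac{47054286400}{123201}$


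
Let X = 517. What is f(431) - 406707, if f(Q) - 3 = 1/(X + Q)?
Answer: -385555391/948 ≈ -4.0670e+5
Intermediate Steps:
f(Q) = 3 + 1/(517 + Q)
f(431) - 406707 = (1552 + 3*431)/(517 + 431) - 406707 = (1552 + 1293)/948 - 406707 = (1/948)*2845 - 406707 = 2845/948 - 406707 = -385555391/948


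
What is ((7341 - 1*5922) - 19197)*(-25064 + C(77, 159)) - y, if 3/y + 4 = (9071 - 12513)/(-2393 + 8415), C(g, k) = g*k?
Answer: 3137480382603/13765 ≈ 2.2793e+8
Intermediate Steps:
y = -9033/13765 (y = 3/(-4 + (9071 - 12513)/(-2393 + 8415)) = 3/(-4 - 3442/6022) = 3/(-4 - 3442*1/6022) = 3/(-4 - 1721/3011) = 3/(-13765/3011) = 3*(-3011/13765) = -9033/13765 ≈ -0.65623)
((7341 - 1*5922) - 19197)*(-25064 + C(77, 159)) - y = ((7341 - 1*5922) - 19197)*(-25064 + 77*159) - 1*(-9033/13765) = ((7341 - 5922) - 19197)*(-25064 + 12243) + 9033/13765 = (1419 - 19197)*(-12821) + 9033/13765 = -17778*(-12821) + 9033/13765 = 227931738 + 9033/13765 = 3137480382603/13765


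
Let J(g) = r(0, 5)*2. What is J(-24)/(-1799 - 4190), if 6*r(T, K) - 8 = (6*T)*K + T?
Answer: -8/17967 ≈ -0.00044526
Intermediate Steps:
r(T, K) = 4/3 + T/6 + K*T (r(T, K) = 4/3 + ((6*T)*K + T)/6 = 4/3 + (6*K*T + T)/6 = 4/3 + (T + 6*K*T)/6 = 4/3 + (T/6 + K*T) = 4/3 + T/6 + K*T)
J(g) = 8/3 (J(g) = (4/3 + (⅙)*0 + 5*0)*2 = (4/3 + 0 + 0)*2 = (4/3)*2 = 8/3)
J(-24)/(-1799 - 4190) = 8/(3*(-1799 - 4190)) = (8/3)/(-5989) = (8/3)*(-1/5989) = -8/17967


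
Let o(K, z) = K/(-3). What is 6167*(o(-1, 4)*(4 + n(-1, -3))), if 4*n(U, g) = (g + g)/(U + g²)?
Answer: 376187/48 ≈ 7837.2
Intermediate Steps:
o(K, z) = -K/3 (o(K, z) = K*(-⅓) = -K/3)
n(U, g) = g/(2*(U + g²)) (n(U, g) = ((g + g)/(U + g²))/4 = ((2*g)/(U + g²))/4 = (2*g/(U + g²))/4 = g/(2*(U + g²)))
6167*(o(-1, 4)*(4 + n(-1, -3))) = 6167*((-⅓*(-1))*(4 + (½)*(-3)/(-1 + (-3)²))) = 6167*((4 + (½)*(-3)/(-1 + 9))/3) = 6167*((4 + (½)*(-3)/8)/3) = 6167*((4 + (½)*(-3)*(⅛))/3) = 6167*((4 - 3/16)/3) = 6167*((⅓)*(61/16)) = 6167*(61/48) = 376187/48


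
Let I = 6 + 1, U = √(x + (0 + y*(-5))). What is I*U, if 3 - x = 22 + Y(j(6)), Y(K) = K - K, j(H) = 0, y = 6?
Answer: 49*I ≈ 49.0*I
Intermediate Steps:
Y(K) = 0
x = -19 (x = 3 - (22 + 0) = 3 - 1*22 = 3 - 22 = -19)
U = 7*I (U = √(-19 + (0 + 6*(-5))) = √(-19 + (0 - 30)) = √(-19 - 30) = √(-49) = 7*I ≈ 7.0*I)
I = 7
I*U = 7*(7*I) = 49*I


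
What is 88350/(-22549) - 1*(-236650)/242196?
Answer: -8030897875/2730638802 ≈ -2.9410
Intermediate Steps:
88350/(-22549) - 1*(-236650)/242196 = 88350*(-1/22549) + 236650*(1/242196) = -88350/22549 + 118325/121098 = -8030897875/2730638802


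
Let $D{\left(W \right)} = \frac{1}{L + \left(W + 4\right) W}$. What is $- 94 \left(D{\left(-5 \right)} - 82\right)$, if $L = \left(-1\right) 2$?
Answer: $\frac{23030}{3} \approx 7676.7$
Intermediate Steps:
$L = -2$
$D{\left(W \right)} = \frac{1}{-2 + W \left(4 + W\right)}$ ($D{\left(W \right)} = \frac{1}{-2 + \left(W + 4\right) W} = \frac{1}{-2 + \left(4 + W\right) W} = \frac{1}{-2 + W \left(4 + W\right)}$)
$- 94 \left(D{\left(-5 \right)} - 82\right) = - 94 \left(\frac{1}{-2 + \left(-5\right)^{2} + 4 \left(-5\right)} - 82\right) = - 94 \left(\frac{1}{-2 + 25 - 20} - 82\right) = - 94 \left(\frac{1}{3} - 82\right) = \left(-94\right) \left(- \frac{245}{3}\right) = \frac{23030}{3}$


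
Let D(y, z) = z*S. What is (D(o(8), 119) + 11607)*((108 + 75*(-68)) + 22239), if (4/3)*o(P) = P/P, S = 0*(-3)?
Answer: 200185929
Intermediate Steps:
S = 0
o(P) = 3/4 (o(P) = 3*(P/P)/4 = (3/4)*1 = 3/4)
D(y, z) = 0 (D(y, z) = z*0 = 0)
(D(o(8), 119) + 11607)*((108 + 75*(-68)) + 22239) = (0 + 11607)*((108 + 75*(-68)) + 22239) = 11607*((108 - 5100) + 22239) = 11607*(-4992 + 22239) = 11607*17247 = 200185929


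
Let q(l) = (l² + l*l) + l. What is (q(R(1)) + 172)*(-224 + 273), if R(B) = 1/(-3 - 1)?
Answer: 67375/8 ≈ 8421.9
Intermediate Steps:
R(B) = -¼ (R(B) = 1/(-4) = -¼)
q(l) = l + 2*l² (q(l) = (l² + l²) + l = 2*l² + l = l + 2*l²)
(q(R(1)) + 172)*(-224 + 273) = (-(1 + 2*(-¼))/4 + 172)*(-224 + 273) = (-(1 - ½)/4 + 172)*49 = (-¼*½ + 172)*49 = (-⅛ + 172)*49 = (1375/8)*49 = 67375/8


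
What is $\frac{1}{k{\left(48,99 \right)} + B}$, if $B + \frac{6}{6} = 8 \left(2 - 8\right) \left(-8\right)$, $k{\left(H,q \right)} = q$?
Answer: $\frac{1}{482} \approx 0.0020747$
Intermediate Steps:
$B = 383$ ($B = -1 + 8 \left(2 - 8\right) \left(-8\right) = -1 + 8 \left(-6\right) \left(-8\right) = -1 - -384 = -1 + 384 = 383$)
$\frac{1}{k{\left(48,99 \right)} + B} = \frac{1}{99 + 383} = \frac{1}{482}$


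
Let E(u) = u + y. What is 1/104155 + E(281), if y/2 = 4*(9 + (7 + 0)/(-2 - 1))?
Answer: 104467468/312465 ≈ 334.33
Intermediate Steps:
y = 160/3 (y = 2*(4*(9 + (7 + 0)/(-2 - 1))) = 2*(4*(9 + 7/(-3))) = 2*(4*(9 + 7*(-⅓))) = 2*(4*(9 - 7/3)) = 2*(4*(20/3)) = 2*(80/3) = 160/3 ≈ 53.333)
E(u) = 160/3 + u (E(u) = u + 160/3 = 160/3 + u)
1/104155 + E(281) = 1/104155 + (160/3 + 281) = 1/104155 + 1003/3 = 104467468/312465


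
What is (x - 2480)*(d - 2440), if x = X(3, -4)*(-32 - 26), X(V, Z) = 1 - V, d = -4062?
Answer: 15370728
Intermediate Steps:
x = 116 (x = (1 - 1*3)*(-32 - 26) = (1 - 3)*(-58) = -2*(-58) = 116)
(x - 2480)*(d - 2440) = (116 - 2480)*(-4062 - 2440) = -2364*(-6502) = 15370728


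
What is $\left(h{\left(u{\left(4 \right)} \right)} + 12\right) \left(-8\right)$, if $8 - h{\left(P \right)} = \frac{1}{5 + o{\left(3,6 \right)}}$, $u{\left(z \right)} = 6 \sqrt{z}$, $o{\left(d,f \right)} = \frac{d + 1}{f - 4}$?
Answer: $- \frac{1112}{7} \approx -158.86$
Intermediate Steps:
$o{\left(d,f \right)} = \frac{1 + d}{-4 + f}$
$h{\left(P \right)} = \frac{55}{7}$ ($h{\left(P \right)} = 8 - \frac{1}{5 + \frac{1 + 3}{-4 + 6}} = 8 - \frac{1}{5 + \frac{1}{2} \cdot 4} = 8 - \frac{1}{5 + 2} = 8 - \frac{1}{7} = \frac{55}{7}$)
$\left(h{\left(u{\left(4 \right)} \right)} + 12\right) \left(-8\right) = \left(\frac{55}{7} + 12\right) \left(-8\right) = \frac{139}{7} \left(-8\right) = - \frac{1112}{7}$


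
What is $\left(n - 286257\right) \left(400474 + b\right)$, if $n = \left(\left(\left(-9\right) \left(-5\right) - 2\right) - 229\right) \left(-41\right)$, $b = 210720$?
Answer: $-170297595414$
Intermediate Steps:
$n = 7626$ ($n = \left(\left(45 - 2\right) - 229\right) \left(-41\right) = \left(43 - 229\right) \left(-41\right) = \left(-186\right) \left(-41\right) = 7626$)
$\left(n - 286257\right) \left(400474 + b\right) = \left(7626 - 286257\right) \left(400474 + 210720\right) = \left(-278631\right) 611194 = -170297595414$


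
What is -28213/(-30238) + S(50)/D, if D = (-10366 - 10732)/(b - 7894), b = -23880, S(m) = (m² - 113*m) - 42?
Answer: -219015827345/45568666 ≈ -4806.3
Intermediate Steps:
S(m) = -42 + m² - 113*m
D = 10549/15887 (D = (-10366 - 10732)/(-23880 - 7894) = -21098/(-31774) = -21098*(-1/31774) = 10549/15887 ≈ 0.66400)
-28213/(-30238) + S(50)/D = -28213/(-30238) + (-42 + 50² - 113*50)/(10549/15887) = -28213*(-1/30238) + (-42 + 2500 - 5650)*(15887/10549) = 28213/30238 - 3192*15887/10549 = 28213/30238 - 7244472/1507 = -219015827345/45568666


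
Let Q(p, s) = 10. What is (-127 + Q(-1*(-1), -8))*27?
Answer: -3159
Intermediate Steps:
(-127 + Q(-1*(-1), -8))*27 = (-127 + 10)*27 = -117*27 = -3159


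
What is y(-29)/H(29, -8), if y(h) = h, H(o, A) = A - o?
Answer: 29/37 ≈ 0.78378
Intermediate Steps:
y(-29)/H(29, -8) = -29/(-8 - 1*29) = -29/(-8 - 29) = -29/(-37) = -29*(-1/37) = 29/37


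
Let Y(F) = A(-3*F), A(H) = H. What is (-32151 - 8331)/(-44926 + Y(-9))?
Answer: 40482/44899 ≈ 0.90162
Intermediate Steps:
Y(F) = -3*F
(-32151 - 8331)/(-44926 + Y(-9)) = (-32151 - 8331)/(-44926 - 3*(-9)) = -40482/(-44926 + 27) = -40482/(-44899) = -40482*(-1/44899) = 40482/44899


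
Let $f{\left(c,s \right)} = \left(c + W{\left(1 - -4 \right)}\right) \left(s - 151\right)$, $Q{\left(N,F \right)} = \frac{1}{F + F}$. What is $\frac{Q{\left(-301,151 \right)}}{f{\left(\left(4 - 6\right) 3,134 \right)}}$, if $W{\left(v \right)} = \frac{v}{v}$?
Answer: $\frac{1}{25670} \approx 3.8956 \cdot 10^{-5}$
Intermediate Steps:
$W{\left(v \right)} = 1$
$Q{\left(N,F \right)} = \frac{1}{2 F}$
$f{\left(c,s \right)} = \left(1 + c\right) \left(-151 + s\right)$ ($f{\left(c,s \right)} = \left(c + 1\right) \left(s - 151\right) = \left(1 + c\right) \left(-151 + s\right)$)
$\frac{Q{\left(-301,151 \right)}}{f{\left(\left(4 - 6\right) 3,134 \right)}} = \frac{\frac{1}{2} \cdot \frac{1}{151}}{-151 + 134 - 151 \left(4 - 6\right) 3 + \left(4 - 6\right) 3 \cdot 134} = \frac{\frac{1}{2} \cdot \frac{1}{151}}{-151 + 134 - 151 \left(\left(-2\right) 3\right) + \left(-2\right) 3 \cdot 134} = \frac{1}{302 \left(-151 + 134 - -906 - 804\right)} = \frac{1}{302 \left(-151 + 134 + 906 - 804\right)} = \frac{1}{302 \cdot 85} = \frac{1}{302} \cdot \frac{1}{85} = \frac{1}{25670}$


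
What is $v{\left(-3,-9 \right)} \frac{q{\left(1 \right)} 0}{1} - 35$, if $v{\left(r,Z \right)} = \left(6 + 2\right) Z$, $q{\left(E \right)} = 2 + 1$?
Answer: $-35$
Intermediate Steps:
$q{\left(E \right)} = 3$
$v{\left(r,Z \right)} = 8 Z$
$v{\left(-3,-9 \right)} \frac{q{\left(1 \right)} 0}{1} - 35 = 8 \left(-9\right) \frac{3 \cdot 0}{1} - 35 = - 72 \cdot 0 \cdot 1 - 35 = \left(-72\right) 0 - 35 = 0 - 35 = -35$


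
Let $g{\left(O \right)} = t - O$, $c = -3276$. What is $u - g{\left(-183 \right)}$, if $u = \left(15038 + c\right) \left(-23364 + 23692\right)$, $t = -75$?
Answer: $3857828$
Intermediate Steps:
$g{\left(O \right)} = -75 - O$
$u = 3857936$ ($u = \left(15038 - 3276\right) \left(-23364 + 23692\right) = 11762 \cdot 328 = 3857936$)
$u - g{\left(-183 \right)} = 3857936 - \left(-75 - -183\right) = 3857936 - \left(-75 + 183\right) = 3857936 - 108 = 3857828$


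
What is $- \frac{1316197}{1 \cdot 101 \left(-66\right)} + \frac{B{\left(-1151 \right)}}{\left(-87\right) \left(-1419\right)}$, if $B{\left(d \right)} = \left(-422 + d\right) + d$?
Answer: $\frac{547038081}{2770834} \approx 197.43$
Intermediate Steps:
$B{\left(d \right)} = -422 + 2 d$
$- \frac{1316197}{1 \cdot 101 \left(-66\right)} + \frac{B{\left(-1151 \right)}}{\left(-87\right) \left(-1419\right)} = - \frac{1316197}{1 \cdot 101 \left(-66\right)} + \frac{-422 + 2 \left(-1151\right)}{\left(-87\right) \left(-1419\right)} = - \frac{1316197}{101 \left(-66\right)} + \frac{-422 - 2302}{123453} = - \frac{1316197}{-6666} - \frac{908}{41151} = \left(-1316197\right) \left(- \frac{1}{6666}\right) - \frac{908}{41151} = \frac{1316197}{6666} - \frac{908}{41151} = \frac{547038081}{2770834}$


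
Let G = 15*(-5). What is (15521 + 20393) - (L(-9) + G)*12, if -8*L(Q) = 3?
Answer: 73637/2 ≈ 36819.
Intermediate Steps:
L(Q) = -3/8 (L(Q) = -1/8*3 = -3/8)
G = -75
(15521 + 20393) - (L(-9) + G)*12 = (15521 + 20393) - (-3/8 - 75)*12 = 35914 - (-603)*12/8 = 35914 - 1*(-1809/2) = 35914 + 1809/2 = 73637/2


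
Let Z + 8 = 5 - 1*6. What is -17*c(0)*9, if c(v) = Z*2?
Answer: 2754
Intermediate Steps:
Z = -9 (Z = -8 + (5 - 1*6) = -8 + (5 - 6) = -8 - 1 = -9)
c(v) = -18 (c(v) = -9*2 = -18)
-17*c(0)*9 = -17*(-18)*9 = 306*9 = 2754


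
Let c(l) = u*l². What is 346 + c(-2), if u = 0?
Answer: 346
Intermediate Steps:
c(l) = 0 (c(l) = 0*l² = 0)
346 + c(-2) = 346 + 0 = 346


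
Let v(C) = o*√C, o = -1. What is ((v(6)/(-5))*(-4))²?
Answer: 96/25 ≈ 3.8400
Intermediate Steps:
v(C) = -√C
((v(6)/(-5))*(-4))² = ((-√6/(-5))*(-4))² = ((-√6*(-⅕))*(-4))² = ((√6/5)*(-4))² = (-4*√6/5)² = 96/25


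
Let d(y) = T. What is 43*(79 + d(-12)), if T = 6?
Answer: 3655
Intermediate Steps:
d(y) = 6
43*(79 + d(-12)) = 43*(79 + 6) = 43*85 = 3655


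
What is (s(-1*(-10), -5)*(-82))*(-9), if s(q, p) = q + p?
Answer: 3690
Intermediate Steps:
s(q, p) = p + q
(s(-1*(-10), -5)*(-82))*(-9) = ((-5 - 1*(-10))*(-82))*(-9) = ((-5 + 10)*(-82))*(-9) = (5*(-82))*(-9) = -410*(-9) = 3690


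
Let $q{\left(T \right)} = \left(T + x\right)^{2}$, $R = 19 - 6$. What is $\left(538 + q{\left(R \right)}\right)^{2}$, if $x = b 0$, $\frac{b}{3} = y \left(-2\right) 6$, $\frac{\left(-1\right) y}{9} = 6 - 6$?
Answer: $499849$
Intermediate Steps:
$y = 0$ ($y = - 9 \left(6 - 6\right) = \left(-9\right) 0 = 0$)
$R = 13$ ($R = 19 - 6 = 13$)
$b = 0$ ($b = 3 \cdot 0 \left(-2\right) 6 = 3 \cdot 0 \cdot 6 = 3 \cdot 0 = 0$)
$x = 0$ ($x = 0 \cdot 0 = 0$)
$q{\left(T \right)} = T^{2}$ ($q{\left(T \right)} = \left(T + 0\right)^{2} = T^{2}$)
$\left(538 + q{\left(R \right)}\right)^{2} = \left(538 + 13^{2}\right)^{2} = \left(538 + 169\right)^{2} = 707^{2} = 499849$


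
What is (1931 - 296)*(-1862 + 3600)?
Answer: 2841630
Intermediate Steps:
(1931 - 296)*(-1862 + 3600) = 1635*1738 = 2841630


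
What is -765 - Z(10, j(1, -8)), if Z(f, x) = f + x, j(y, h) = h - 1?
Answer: -766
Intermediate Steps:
j(y, h) = -1 + h
-765 - Z(10, j(1, -8)) = -765 - (10 + (-1 - 8)) = -765 - (10 - 9) = -765 - 1*1 = -765 - 1 = -766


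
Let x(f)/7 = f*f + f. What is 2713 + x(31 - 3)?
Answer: 8397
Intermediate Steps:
x(f) = 7*f + 7*f**2 (x(f) = 7*(f*f + f) = 7*(f**2 + f) = 7*(f + f**2) = 7*f + 7*f**2)
2713 + x(31 - 3) = 2713 + 7*(31 - 3)*(1 + (31 - 3)) = 2713 + 7*28*(1 + 28) = 2713 + 7*28*29 = 2713 + 5684 = 8397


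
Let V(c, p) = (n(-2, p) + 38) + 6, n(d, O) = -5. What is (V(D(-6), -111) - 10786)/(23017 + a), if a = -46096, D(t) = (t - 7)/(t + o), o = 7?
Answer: 10747/23079 ≈ 0.46566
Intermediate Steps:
D(t) = (-7 + t)/(7 + t) (D(t) = (t - 7)/(t + 7) = (-7 + t)/(7 + t))
V(c, p) = 39 (V(c, p) = (-5 + 38) + 6 = 33 + 6 = 39)
(V(D(-6), -111) - 10786)/(23017 + a) = (39 - 10786)/(23017 - 46096) = -10747/(-23079) = -10747*(-1/23079) = 10747/23079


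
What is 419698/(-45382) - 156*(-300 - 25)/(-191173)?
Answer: -41267896577/4337906543 ≈ -9.5133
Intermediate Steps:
419698/(-45382) - 156*(-300 - 25)/(-191173) = 419698*(-1/45382) - 156*(-325)*(-1/191173) = -209849/22691 + 50700*(-1/191173) = -209849/22691 - 50700/191173 = -41267896577/4337906543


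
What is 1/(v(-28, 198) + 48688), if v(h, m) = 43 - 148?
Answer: 1/48583 ≈ 2.0583e-5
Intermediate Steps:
v(h, m) = -105
1/(v(-28, 198) + 48688) = 1/(-105 + 48688) = 1/48583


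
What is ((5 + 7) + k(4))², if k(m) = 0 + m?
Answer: 256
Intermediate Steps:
k(m) = m
((5 + 7) + k(4))² = ((5 + 7) + 4)² = (12 + 4)² = 16² = 256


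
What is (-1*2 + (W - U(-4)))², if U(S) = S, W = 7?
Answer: 81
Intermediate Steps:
(-1*2 + (W - U(-4)))² = (-1*2 + (7 - 1*(-4)))² = (-2 + (7 + 4))² = (-2 + 11)² = 9² = 81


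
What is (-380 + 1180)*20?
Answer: 16000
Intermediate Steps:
(-380 + 1180)*20 = 800*20 = 16000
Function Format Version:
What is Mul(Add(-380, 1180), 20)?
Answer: 16000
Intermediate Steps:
Mul(Add(-380, 1180), 20) = Mul(800, 20) = 16000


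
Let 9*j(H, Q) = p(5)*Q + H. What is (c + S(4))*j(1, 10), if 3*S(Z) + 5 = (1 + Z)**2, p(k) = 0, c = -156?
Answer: -448/27 ≈ -16.593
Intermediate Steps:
S(Z) = -5/3 + (1 + Z)**2/3
j(H, Q) = H/9 (j(H, Q) = (0*Q + H)/9 = (0 + H)/9 = H/9)
(c + S(4))*j(1, 10) = (-156 + (-5/3 + (1 + 4)**2/3))*((1/9)*1) = (-156 + (-5/3 + (1/3)*5**2))*(1/9) = (-156 + (-5/3 + (1/3)*25))*(1/9) = (-156 + (-5/3 + 25/3))*(1/9) = (-156 + 20/3)*(1/9) = -448/3*1/9 = -448/27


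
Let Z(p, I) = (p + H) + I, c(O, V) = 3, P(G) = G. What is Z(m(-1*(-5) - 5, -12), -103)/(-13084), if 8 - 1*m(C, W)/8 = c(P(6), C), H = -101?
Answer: 41/3271 ≈ 0.012534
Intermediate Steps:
m(C, W) = 40 (m(C, W) = 64 - 8*3 = 64 - 24 = 40)
Z(p, I) = -101 + I + p (Z(p, I) = (p - 101) + I = (-101 + p) + I = -101 + I + p)
Z(m(-1*(-5) - 5, -12), -103)/(-13084) = (-101 - 103 + 40)/(-13084) = -164*(-1/13084) = 41/3271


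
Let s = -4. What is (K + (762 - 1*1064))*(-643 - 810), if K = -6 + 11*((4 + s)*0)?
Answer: 447524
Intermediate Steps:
K = -6 (K = -6 + 11*((4 - 4)*0) = -6 + 11*(0*0) = -6 + 11*0 = -6 + 0 = -6)
(K + (762 - 1*1064))*(-643 - 810) = (-6 + (762 - 1*1064))*(-643 - 810) = (-6 + (762 - 1064))*(-1453) = (-6 - 302)*(-1453) = -308*(-1453) = 447524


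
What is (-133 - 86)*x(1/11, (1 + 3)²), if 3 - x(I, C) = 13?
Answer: 2190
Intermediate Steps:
x(I, C) = -10 (x(I, C) = 3 - 1*13 = 3 - 13 = -10)
(-133 - 86)*x(1/11, (1 + 3)²) = (-133 - 86)*(-10) = -219*(-10) = 2190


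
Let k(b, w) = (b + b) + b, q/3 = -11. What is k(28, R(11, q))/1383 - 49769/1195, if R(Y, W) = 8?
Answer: -22910049/550895 ≈ -41.587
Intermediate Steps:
q = -33 (q = 3*(-11) = -33)
k(b, w) = 3*b (k(b, w) = 2*b + b = 3*b)
k(28, R(11, q))/1383 - 49769/1195 = (3*28)/1383 - 49769/1195 = 84*(1/1383) - 49769*1/1195 = 28/461 - 49769/1195 = -22910049/550895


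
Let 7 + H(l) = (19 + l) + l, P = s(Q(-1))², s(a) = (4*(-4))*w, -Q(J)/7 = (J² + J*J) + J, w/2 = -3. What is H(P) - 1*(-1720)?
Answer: 20164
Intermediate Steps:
w = -6 (w = 2*(-3) = -6)
Q(J) = -14*J² - 7*J (Q(J) = -7*((J² + J*J) + J) = -7*((J² + J²) + J) = -7*(2*J² + J) = -7*(J + 2*J²) = -14*J² - 7*J)
s(a) = 96 (s(a) = (4*(-4))*(-6) = -16*(-6) = 96)
P = 9216 (P = 96² = 9216)
H(l) = 12 + 2*l (H(l) = -7 + ((19 + l) + l) = -7 + (19 + 2*l) = 12 + 2*l)
H(P) - 1*(-1720) = (12 + 2*9216) - 1*(-1720) = (12 + 18432) + 1720 = 18444 + 1720 = 20164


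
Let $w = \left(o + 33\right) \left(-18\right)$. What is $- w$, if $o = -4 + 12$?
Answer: $738$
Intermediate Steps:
$o = 8$
$w = -738$ ($w = \left(8 + 33\right) \left(-18\right) = 41 \left(-18\right) = -738$)
$- w = \left(-1\right) \left(-738\right) = 738$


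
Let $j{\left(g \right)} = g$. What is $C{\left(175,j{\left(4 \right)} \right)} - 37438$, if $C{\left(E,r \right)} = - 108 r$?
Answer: $-37870$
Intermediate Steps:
$C{\left(175,j{\left(4 \right)} \right)} - 37438 = \left(-108\right) 4 - 37438 = -432 - 37438 = -37870$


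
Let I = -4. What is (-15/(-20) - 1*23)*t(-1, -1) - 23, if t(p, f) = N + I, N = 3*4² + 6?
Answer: -2271/2 ≈ -1135.5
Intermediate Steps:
N = 54 (N = 3*16 + 6 = 48 + 6 = 54)
t(p, f) = 50 (t(p, f) = 54 - 4 = 50)
(-15/(-20) - 1*23)*t(-1, -1) - 23 = (-15/(-20) - 1*23)*50 - 23 = (-15*(-1/20) - 23)*50 - 23 = (¾ - 23)*50 - 23 = -89/4*50 - 23 = -2225/2 - 23 = -2271/2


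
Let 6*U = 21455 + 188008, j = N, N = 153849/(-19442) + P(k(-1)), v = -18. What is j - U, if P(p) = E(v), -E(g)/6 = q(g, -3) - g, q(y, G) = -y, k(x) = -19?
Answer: -341541631/9721 ≈ -35134.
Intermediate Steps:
E(g) = 12*g (E(g) = -6*(-g - g) = -(-12)*g = 12*g)
P(p) = -216 (P(p) = 12*(-18) = -216)
N = -4353321/19442 (N = 153849/(-19442) - 216 = 153849*(-1/19442) - 216 = -153849/19442 - 216 = -4353321/19442 ≈ -223.91)
j = -4353321/19442 ≈ -223.91
U = 69821/2 (U = (21455 + 188008)/6 = (1/6)*209463 = 69821/2 ≈ 34911.)
j - U = -4353321/19442 - 1*69821/2 = -4353321/19442 - 69821/2 = -341541631/9721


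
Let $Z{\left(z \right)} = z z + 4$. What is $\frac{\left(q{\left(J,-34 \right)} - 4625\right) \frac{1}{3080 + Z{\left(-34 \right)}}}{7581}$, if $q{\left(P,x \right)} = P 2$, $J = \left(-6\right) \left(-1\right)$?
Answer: $- \frac{659}{4591920} \approx -0.00014351$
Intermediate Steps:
$Z{\left(z \right)} = 4 + z^{2}$ ($Z{\left(z \right)} = z^{2} + 4 = 4 + z^{2}$)
$J = 6$
$q{\left(P,x \right)} = 2 P$
$\frac{\left(q{\left(J,-34 \right)} - 4625\right) \frac{1}{3080 + Z{\left(-34 \right)}}}{7581} = \frac{\left(2 \cdot 6 - 4625\right) \frac{1}{3080 + \left(4 + \left(-34\right)^{2}\right)}}{7581} = \frac{12 - 4625}{3080 + \left(4 + 1156\right)} \frac{1}{7581} = - \frac{4613}{3080 + 1160} \cdot \frac{1}{7581} = - \frac{4613}{4240} \cdot \frac{1}{7581} = \left(-4613\right) \frac{1}{4240} \cdot \frac{1}{7581} = \left(- \frac{4613}{4240}\right) \frac{1}{7581} = - \frac{659}{4591920}$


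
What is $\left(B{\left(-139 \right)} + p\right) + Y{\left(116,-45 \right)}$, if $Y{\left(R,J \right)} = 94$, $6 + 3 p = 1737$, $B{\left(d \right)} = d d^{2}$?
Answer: $-2684948$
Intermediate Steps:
$B{\left(d \right)} = d^{3}$
$p = 577$ ($p = -2 + \frac{1}{3} \cdot 1737 = -2 + 579 = 577$)
$\left(B{\left(-139 \right)} + p\right) + Y{\left(116,-45 \right)} = \left(\left(-139\right)^{3} + 577\right) + 94 = \left(-2685619 + 577\right) + 94 = -2685042 + 94 = -2684948$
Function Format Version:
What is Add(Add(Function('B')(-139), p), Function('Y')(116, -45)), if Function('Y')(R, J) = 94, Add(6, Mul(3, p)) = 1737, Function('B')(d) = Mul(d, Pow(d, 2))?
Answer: -2684948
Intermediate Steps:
Function('B')(d) = Pow(d, 3)
p = 577 (p = Add(-2, Mul(Rational(1, 3), 1737)) = Add(-2, 579) = 577)
Add(Add(Function('B')(-139), p), Function('Y')(116, -45)) = Add(Add(Pow(-139, 3), 577), 94) = Add(Add(-2685619, 577), 94) = Add(-2685042, 94) = -2684948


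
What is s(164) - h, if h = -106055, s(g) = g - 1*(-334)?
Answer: 106553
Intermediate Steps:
s(g) = 334 + g (s(g) = g + 334 = 334 + g)
s(164) - h = (334 + 164) - 1*(-106055) = 498 + 106055 = 106553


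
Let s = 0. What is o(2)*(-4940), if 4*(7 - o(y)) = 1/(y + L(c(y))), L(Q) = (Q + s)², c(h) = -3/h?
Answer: -582920/17 ≈ -34289.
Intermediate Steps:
L(Q) = Q² (L(Q) = (Q + 0)² = Q²)
o(y) = 7 - 1/(4*(y + 9/y²)) (o(y) = 7 - 1/(4*(y + (-3/y)²)) = 7 - 1/(4*(y + 9/y²)))
o(2)*(-4940) = ((252 + 2²*(-1 + 28*2))/(4*(9 + 2³)))*(-4940) = ((252 + 4*(-1 + 56))/(4*(9 + 8)))*(-4940) = ((¼)*(252 + 4*55)/17)*(-4940) = ((¼)*(1/17)*(252 + 220))*(-4940) = ((¼)*(1/17)*472)*(-4940) = (118/17)*(-4940) = -582920/17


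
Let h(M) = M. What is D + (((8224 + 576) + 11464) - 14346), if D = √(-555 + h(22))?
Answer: 5918 + I*√533 ≈ 5918.0 + 23.087*I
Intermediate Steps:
D = I*√533 (D = √(-555 + 22) = √(-533) = I*√533 ≈ 23.087*I)
D + (((8224 + 576) + 11464) - 14346) = I*√533 + (((8224 + 576) + 11464) - 14346) = I*√533 + ((8800 + 11464) - 14346) = I*√533 + (20264 - 14346) = I*√533 + 5918 = 5918 + I*√533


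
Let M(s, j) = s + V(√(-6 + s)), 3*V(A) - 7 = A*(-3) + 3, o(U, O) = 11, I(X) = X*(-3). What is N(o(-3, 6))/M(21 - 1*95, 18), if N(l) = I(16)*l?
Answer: 10494/1427 - 594*I*√5/1427 ≈ 7.3539 - 0.93078*I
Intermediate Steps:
I(X) = -3*X
V(A) = 10/3 - A (V(A) = 7/3 + (A*(-3) + 3)/3 = 7/3 + (-3*A + 3)/3 = 7/3 + (3 - 3*A)/3 = 7/3 + (1 - A) = 10/3 - A)
N(l) = -48*l (N(l) = (-3*16)*l = -48*l)
M(s, j) = 10/3 + s - √(-6 + s) (M(s, j) = s + (10/3 - √(-6 + s)) = 10/3 + s - √(-6 + s))
N(o(-3, 6))/M(21 - 1*95, 18) = (-48*11)/(10/3 + (21 - 1*95) - √(-6 + (21 - 1*95))) = -528/(10/3 + (21 - 95) - √(-6 + (21 - 95))) = -528/(10/3 - 74 - √(-6 - 74)) = -528/(10/3 - 74 - √(-80)) = -528/(10/3 - 74 - 4*I*√5) = -528/(-212/3 - 4*I*√5)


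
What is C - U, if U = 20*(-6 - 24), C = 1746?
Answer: 2346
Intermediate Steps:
U = -600 (U = 20*(-30) = -600)
C - U = 1746 - 1*(-600) = 1746 + 600 = 2346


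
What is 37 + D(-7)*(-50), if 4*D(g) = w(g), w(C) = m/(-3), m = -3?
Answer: 49/2 ≈ 24.500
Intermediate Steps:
w(C) = 1 (w(C) = -3/(-3) = -3*(-⅓) = 1)
D(g) = ¼ (D(g) = (¼)*1 = ¼)
37 + D(-7)*(-50) = 37 + (¼)*(-50) = 37 - 25/2 = 49/2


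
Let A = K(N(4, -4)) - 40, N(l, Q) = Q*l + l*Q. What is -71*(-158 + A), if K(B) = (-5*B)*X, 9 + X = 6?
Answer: 48138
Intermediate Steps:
X = -3 (X = -9 + 6 = -3)
N(l, Q) = 2*Q*l (N(l, Q) = Q*l + Q*l = 2*Q*l)
K(B) = 15*B (K(B) = -5*B*(-3) = 15*B)
A = -520 (A = 15*(2*(-4)*4) - 40 = 15*(-32) - 40 = -480 - 40 = -520)
-71*(-158 + A) = -71*(-158 - 520) = -71*(-678) = 48138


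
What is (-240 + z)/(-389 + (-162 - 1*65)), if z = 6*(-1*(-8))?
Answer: 24/77 ≈ 0.31169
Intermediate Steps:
z = 48 (z = 6*8 = 48)
(-240 + z)/(-389 + (-162 - 1*65)) = (-240 + 48)/(-389 + (-162 - 1*65)) = -192/(-389 + (-162 - 65)) = -192/(-389 - 227) = -192/(-616) = -192*(-1/616) = 24/77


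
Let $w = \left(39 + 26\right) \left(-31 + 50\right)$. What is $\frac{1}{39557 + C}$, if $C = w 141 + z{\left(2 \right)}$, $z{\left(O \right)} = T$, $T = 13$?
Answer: $\frac{1}{213705} \approx 4.6794 \cdot 10^{-6}$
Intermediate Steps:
$w = 1235$ ($w = 65 \cdot 19 = 1235$)
$z{\left(O \right)} = 13$
$C = 174148$ ($C = 1235 \cdot 141 + 13 = 174135 + 13 = 174148$)
$\frac{1}{39557 + C} = \frac{1}{39557 + 174148} = \frac{1}{213705}$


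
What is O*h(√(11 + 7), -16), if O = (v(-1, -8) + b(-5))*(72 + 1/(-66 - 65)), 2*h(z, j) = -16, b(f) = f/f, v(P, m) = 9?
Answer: -754480/131 ≈ -5759.4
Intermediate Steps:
b(f) = 1
h(z, j) = -8 (h(z, j) = (½)*(-16) = -8)
O = 94310/131 (O = (9 + 1)*(72 + 1/(-66 - 65)) = 10*(72 + 1/(-131)) = 10*(72 - 1/131) = 10*(9431/131) = 94310/131 ≈ 719.92)
O*h(√(11 + 7), -16) = (94310/131)*(-8) = -754480/131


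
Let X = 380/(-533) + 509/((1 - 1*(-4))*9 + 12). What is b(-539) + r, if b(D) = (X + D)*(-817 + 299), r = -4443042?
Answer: -126630935006/30381 ≈ -4.1681e+6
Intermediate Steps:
X = 249637/30381 (X = 380*(-1/533) + 509/((1 + 4)*9 + 12) = -380/533 + 509/(5*9 + 12) = -380/533 + 509/(45 + 12) = -380/533 + 509/57 = 249637/30381 ≈ 8.2169)
b(D) = -129311966/30381 - 518*D (b(D) = (249637/30381 + D)*(-817 + 299) = (249637/30381 + D)*(-518) = -129311966/30381 - 518*D)
b(-539) + r = (-129311966/30381 - 518*(-539)) - 4443042 = (-129311966/30381 + 279202) - 4443042 = 8353123996/30381 - 4443042 = -126630935006/30381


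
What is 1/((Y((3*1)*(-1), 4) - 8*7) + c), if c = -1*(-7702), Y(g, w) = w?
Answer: 1/7650 ≈ 0.00013072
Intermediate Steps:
c = 7702
1/((Y((3*1)*(-1), 4) - 8*7) + c) = 1/((4 - 8*7) + 7702) = 1/((4 - 56) + 7702) = 1/(-52 + 7702) = 1/7650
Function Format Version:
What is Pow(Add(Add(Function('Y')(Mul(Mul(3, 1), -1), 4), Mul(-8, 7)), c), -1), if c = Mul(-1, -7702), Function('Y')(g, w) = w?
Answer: Rational(1, 7650) ≈ 0.00013072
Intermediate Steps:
c = 7702
Pow(Add(Add(Function('Y')(Mul(Mul(3, 1), -1), 4), Mul(-8, 7)), c), -1) = Pow(Add(Add(4, Mul(-8, 7)), 7702), -1) = Pow(Add(Add(4, -56), 7702), -1) = Pow(Add(-52, 7702), -1) = Pow(7650, -1) = Rational(1, 7650)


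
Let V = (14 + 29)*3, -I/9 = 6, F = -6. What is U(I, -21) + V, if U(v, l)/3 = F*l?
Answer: 507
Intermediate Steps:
I = -54 (I = -9*6 = -54)
U(v, l) = -18*l (U(v, l) = 3*(-6*l) = -18*l)
V = 129 (V = 43*3 = 129)
U(I, -21) + V = -18*(-21) + 129 = 378 + 129 = 507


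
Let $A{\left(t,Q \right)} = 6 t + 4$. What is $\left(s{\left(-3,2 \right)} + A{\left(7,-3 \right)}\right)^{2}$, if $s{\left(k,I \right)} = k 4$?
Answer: $1156$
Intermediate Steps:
$A{\left(t,Q \right)} = 4 + 6 t$
$s{\left(k,I \right)} = 4 k$
$\left(s{\left(-3,2 \right)} + A{\left(7,-3 \right)}\right)^{2} = \left(4 \left(-3\right) + \left(4 + 6 \cdot 7\right)\right)^{2} = \left(-12 + \left(4 + 42\right)\right)^{2} = \left(-12 + 46\right)^{2} = 34^{2} = 1156$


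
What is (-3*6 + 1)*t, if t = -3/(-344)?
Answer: -51/344 ≈ -0.14826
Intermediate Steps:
t = 3/344 (t = -3*(-1/344) = 3/344 ≈ 0.0087209)
(-3*6 + 1)*t = (-3*6 + 1)*(3/344) = (-18 + 1)*(3/344) = -17*3/344 = -51/344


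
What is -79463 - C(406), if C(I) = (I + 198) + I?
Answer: -80473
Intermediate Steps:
C(I) = 198 + 2*I (C(I) = (198 + I) + I = 198 + 2*I)
-79463 - C(406) = -79463 - (198 + 2*406) = -79463 - (198 + 812) = -79463 - 1*1010 = -79463 - 1010 = -80473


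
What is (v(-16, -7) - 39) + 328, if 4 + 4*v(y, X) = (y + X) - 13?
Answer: 279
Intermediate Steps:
v(y, X) = -17/4 + X/4 + y/4 (v(y, X) = -1 + ((y + X) - 13)/4 = -1 + ((X + y) - 13)/4 = -1 + (-13 + X + y)/4 = -1 + (-13/4 + X/4 + y/4) = -17/4 + X/4 + y/4)
(v(-16, -7) - 39) + 328 = ((-17/4 + (¼)*(-7) + (¼)*(-16)) - 39) + 328 = ((-17/4 - 7/4 - 4) - 39) + 328 = (-10 - 39) + 328 = -49 + 328 = 279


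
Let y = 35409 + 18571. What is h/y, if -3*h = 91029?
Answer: -30343/53980 ≈ -0.56212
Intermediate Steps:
h = -30343 (h = -1/3*91029 = -30343)
y = 53980
h/y = -30343/53980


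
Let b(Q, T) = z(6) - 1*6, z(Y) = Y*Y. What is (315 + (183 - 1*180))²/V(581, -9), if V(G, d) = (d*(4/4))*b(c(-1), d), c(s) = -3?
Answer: -5618/15 ≈ -374.53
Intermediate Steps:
z(Y) = Y²
b(Q, T) = 30 (b(Q, T) = 6² - 1*6 = 36 - 6 = 30)
V(G, d) = 30*d (V(G, d) = (d*(4/4))*30 = (d*(4*(¼)))*30 = (d*1)*30 = d*30 = 30*d)
(315 + (183 - 1*180))²/V(581, -9) = (315 + (183 - 1*180))²/((30*(-9))) = (315 + (183 - 180))²/(-270) = (315 + 3)²*(-1/270) = 318²*(-1/270) = 101124*(-1/270) = -5618/15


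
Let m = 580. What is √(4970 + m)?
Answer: 5*√222 ≈ 74.498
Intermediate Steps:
√(4970 + m) = √(4970 + 580) = √5550 = 5*√222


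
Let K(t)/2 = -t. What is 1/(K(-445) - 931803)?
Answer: -1/930913 ≈ -1.0742e-6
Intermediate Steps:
K(t) = -2*t (K(t) = 2*(-t) = -2*t)
1/(K(-445) - 931803) = 1/(-2*(-445) - 931803) = 1/(890 - 931803) = 1/(-930913) = -1/930913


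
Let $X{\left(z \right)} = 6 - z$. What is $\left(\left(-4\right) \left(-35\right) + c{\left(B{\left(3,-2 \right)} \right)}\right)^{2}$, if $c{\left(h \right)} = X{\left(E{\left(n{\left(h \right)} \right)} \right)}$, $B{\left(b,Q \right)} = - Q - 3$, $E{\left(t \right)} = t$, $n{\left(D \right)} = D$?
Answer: $21609$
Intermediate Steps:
$B{\left(b,Q \right)} = -3 - Q$
$c{\left(h \right)} = 6 - h$
$\left(\left(-4\right) \left(-35\right) + c{\left(B{\left(3,-2 \right)} \right)}\right)^{2} = \left(\left(-4\right) \left(-35\right) + \left(6 - \left(-3 - -2\right)\right)\right)^{2} = \left(140 + \left(6 - \left(-3 + 2\right)\right)\right)^{2} = \left(140 + \left(6 - -1\right)\right)^{2} = \left(140 + \left(6 + 1\right)\right)^{2} = \left(140 + 7\right)^{2} = 147^{2} = 21609$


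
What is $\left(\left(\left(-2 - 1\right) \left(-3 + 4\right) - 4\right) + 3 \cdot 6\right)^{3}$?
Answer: $1331$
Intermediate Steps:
$\left(\left(\left(-2 - 1\right) \left(-3 + 4\right) - 4\right) + 3 \cdot 6\right)^{3} = \left(\left(\left(-3\right) 1 - 4\right) + 18\right)^{3} = \left(\left(-3 - 4\right) + 18\right)^{3} = \left(-7 + 18\right)^{3} = 11^{3} = 1331$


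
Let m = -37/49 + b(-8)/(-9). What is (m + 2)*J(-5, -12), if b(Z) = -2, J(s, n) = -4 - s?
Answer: 647/441 ≈ 1.4671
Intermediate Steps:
m = -235/441 (m = -37/49 - 2/(-9) = -37*1/49 - 2*(-⅑) = -37/49 + 2/9 = -235/441 ≈ -0.53288)
(m + 2)*J(-5, -12) = (-235/441 + 2)*(-4 - 1*(-5)) = 647*(-4 + 5)/441 = (647/441)*1 = 647/441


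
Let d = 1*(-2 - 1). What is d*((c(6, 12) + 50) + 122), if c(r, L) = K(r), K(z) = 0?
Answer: -516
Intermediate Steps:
c(r, L) = 0
d = -3 (d = 1*(-3) = -3)
d*((c(6, 12) + 50) + 122) = -3*((0 + 50) + 122) = -3*(50 + 122) = -3*172 = -516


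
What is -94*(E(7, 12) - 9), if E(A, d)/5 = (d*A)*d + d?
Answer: -478554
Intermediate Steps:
E(A, d) = 5*d + 5*A*d**2 (E(A, d) = 5*((d*A)*d + d) = 5*((A*d)*d + d) = 5*(A*d**2 + d) = 5*(d + A*d**2) = 5*d + 5*A*d**2)
-94*(E(7, 12) - 9) = -94*(5*12*(1 + 7*12) - 9) = -94*(5*12*(1 + 84) - 9) = -94*(5*12*85 - 9) = -94*(5100 - 9) = -94*5091 = -478554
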